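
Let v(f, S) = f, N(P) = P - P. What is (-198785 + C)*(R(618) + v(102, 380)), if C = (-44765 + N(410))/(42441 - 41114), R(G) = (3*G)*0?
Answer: -26910910920/1327 ≈ -2.0280e+7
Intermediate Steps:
N(P) = 0
R(G) = 0
C = -44765/1327 (C = (-44765 + 0)/(42441 - 41114) = -44765/1327 ≈ -33.734)
(-198785 + C)*(R(618) + v(102, 380)) = (-198785 - 44765/1327)*(0 + 102) = -263832460/1327*102 = -26910910920/1327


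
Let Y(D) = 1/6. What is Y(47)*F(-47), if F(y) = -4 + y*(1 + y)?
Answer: 1079/3 ≈ 359.67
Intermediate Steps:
Y(D) = ⅙
Y(47)*F(-47) = (-4 - 47 + (-47)²)/6 = (-4 - 47 + 2209)/6 = (⅙)*2158 = 1079/3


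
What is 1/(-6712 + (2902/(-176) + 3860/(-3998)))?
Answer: -175912/1183791733 ≈ -0.00014860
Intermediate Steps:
1/(-6712 + (2902/(-176) + 3860/(-3998))) = 1/(-6712 + (2902*(-1/176) + 3860*(-1/3998))) = 1/(-6712 + (-1451/88 - 1930/1999)) = 1/(-6712 - 3070389/175912) = 1/(-1183791733/175912) = -175912/1183791733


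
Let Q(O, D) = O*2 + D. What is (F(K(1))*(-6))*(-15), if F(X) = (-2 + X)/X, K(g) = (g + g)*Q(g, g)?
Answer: 60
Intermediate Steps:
Q(O, D) = D + 2*O (Q(O, D) = 2*O + D = D + 2*O)
K(g) = 6*g² (K(g) = (g + g)*(g + 2*g) = (2*g)*(3*g) = 6*g²)
F(X) = (-2 + X)/X
(F(K(1))*(-6))*(-15) = (((-2 + 6*1²)/((6*1²)))*(-6))*(-15) = (((-2 + 6*1)/((6*1)))*(-6))*(-15) = (((-2 + 6)/6)*(-6))*(-15) = (((⅙)*4)*(-6))*(-15) = ((⅔)*(-6))*(-15) = -4*(-15) = 60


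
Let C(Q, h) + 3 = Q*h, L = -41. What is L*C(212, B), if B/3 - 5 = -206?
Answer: 5241399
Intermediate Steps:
B = -603 (B = 15 + 3*(-206) = 15 - 618 = -603)
C(Q, h) = -3 + Q*h
L*C(212, B) = -41*(-3 + 212*(-603)) = -41*(-3 - 127836) = -41*(-127839) = 5241399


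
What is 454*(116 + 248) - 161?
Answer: 165095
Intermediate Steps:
454*(116 + 248) - 161 = 454*364 - 161 = 165256 - 161 = 165095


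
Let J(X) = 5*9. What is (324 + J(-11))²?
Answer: 136161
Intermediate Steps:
J(X) = 45
(324 + J(-11))² = (324 + 45)² = 369² = 136161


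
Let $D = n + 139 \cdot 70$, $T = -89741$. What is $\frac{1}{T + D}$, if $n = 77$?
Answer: $- \frac{1}{79934} \approx -1.251 \cdot 10^{-5}$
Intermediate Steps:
$D = 9807$ ($D = 77 + 139 \cdot 70 = 77 + 9730 = 9807$)
$\frac{1}{T + D} = \frac{1}{-89741 + 9807} = \frac{1}{-79934} = - \frac{1}{79934}$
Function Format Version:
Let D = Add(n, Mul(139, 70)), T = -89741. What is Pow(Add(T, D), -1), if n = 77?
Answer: Rational(-1, 79934) ≈ -1.2510e-5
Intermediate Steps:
D = 9807 (D = Add(77, Mul(139, 70)) = Add(77, 9730) = 9807)
Pow(Add(T, D), -1) = Pow(Add(-89741, 9807), -1) = Pow(-79934, -1) = Rational(-1, 79934)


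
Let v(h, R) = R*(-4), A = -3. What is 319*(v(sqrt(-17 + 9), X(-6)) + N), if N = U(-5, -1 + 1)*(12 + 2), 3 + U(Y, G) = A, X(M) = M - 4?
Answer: -14036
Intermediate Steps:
X(M) = -4 + M
U(Y, G) = -6 (U(Y, G) = -3 - 3 = -6)
v(h, R) = -4*R
N = -84 (N = -6*(12 + 2) = -6*14 = -84)
319*(v(sqrt(-17 + 9), X(-6)) + N) = 319*(-4*(-4 - 6) - 84) = 319*(-4*(-10) - 84) = 319*(40 - 84) = 319*(-44) = -14036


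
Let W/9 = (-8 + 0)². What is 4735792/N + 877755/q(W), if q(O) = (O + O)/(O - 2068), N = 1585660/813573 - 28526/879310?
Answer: 87803623171540901875/65811778137696 ≈ 1.3342e+6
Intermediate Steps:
W = 576 (W = 9*(-8 + 0)² = 9*(-8)² = 9*64 = 576)
N = 685539355601/357691437315 (N = 1585660*(1/813573) - 28526*1/879310 = 1585660/813573 - 14263/439655 = 685539355601/357691437315 ≈ 1.9166)
q(O) = 2*O/(-2068 + O) (q(O) = (2*O)/(-2068 + O) = 2*O/(-2068 + O))
4735792/N + 877755/q(W) = 4735792/(685539355601/357691437315) + 877755/((2*576/(-2068 + 576))) = 4735792*(357691437315/685539355601) + 877755/((2*576/(-1492))) = 1693952247304878480/685539355601 + 877755/((2*576*(-1/1492))) = 1693952247304878480/685539355601 + 877755/(-288/373) = 1693952247304878480/685539355601 + 877755*(-373/288) = 1693952247304878480/685539355601 - 109134205/96 = 87803623171540901875/65811778137696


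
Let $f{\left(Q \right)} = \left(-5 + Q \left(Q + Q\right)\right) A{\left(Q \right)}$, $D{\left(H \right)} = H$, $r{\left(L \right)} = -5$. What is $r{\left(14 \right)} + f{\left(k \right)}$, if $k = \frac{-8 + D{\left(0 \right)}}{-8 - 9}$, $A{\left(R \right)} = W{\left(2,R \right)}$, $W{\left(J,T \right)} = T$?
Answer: $- \frac{35101}{4913} \approx -7.1445$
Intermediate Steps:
$A{\left(R \right)} = R$
$k = \frac{8}{17}$ ($k = \frac{-8 + 0}{-8 - 9} = - \frac{8}{-17} = \left(-8\right) \left(- \frac{1}{17}\right) = \frac{8}{17} \approx 0.47059$)
$f{\left(Q \right)} = Q \left(-5 + 2 Q^{2}\right)$ ($f{\left(Q \right)} = \left(-5 + Q \left(Q + Q\right)\right) Q = \left(-5 + Q 2 Q\right) Q = \left(-5 + 2 Q^{2}\right) Q = Q \left(-5 + 2 Q^{2}\right)$)
$r{\left(14 \right)} + f{\left(k \right)} = -5 + \frac{8 \left(-5 + 2 \left(\frac{8}{17}\right)^{2}\right)}{17} = -5 + \frac{8 \left(-5 + 2 \cdot \frac{64}{289}\right)}{17} = -5 + \frac{8 \left(-5 + \frac{128}{289}\right)}{17} = -5 + \frac{8}{17} \left(- \frac{1317}{289}\right) = -5 - \frac{10536}{4913} = - \frac{35101}{4913}$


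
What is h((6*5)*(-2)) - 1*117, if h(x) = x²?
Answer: 3483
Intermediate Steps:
h((6*5)*(-2)) - 1*117 = ((6*5)*(-2))² - 1*117 = (30*(-2))² - 117 = (-60)² - 117 = 3600 - 117 = 3483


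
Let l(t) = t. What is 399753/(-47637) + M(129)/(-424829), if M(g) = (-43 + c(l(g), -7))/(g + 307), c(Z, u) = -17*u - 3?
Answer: -8227158932537/980398275092 ≈ -8.3916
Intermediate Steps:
c(Z, u) = -3 - 17*u
M(g) = 73/(307 + g) (M(g) = (-43 + (-3 - 17*(-7)))/(g + 307) = (-43 + (-3 + 119))/(307 + g) = (-43 + 116)/(307 + g) = 73/(307 + g))
399753/(-47637) + M(129)/(-424829) = 399753/(-47637) + (73/(307 + 129))/(-424829) = 399753*(-1/47637) + (73/436)*(-1/424829) = -44417/5293 + (73*(1/436))*(-1/424829) = -44417/5293 + (73/436)*(-1/424829) = -44417/5293 - 73/185225444 = -8227158932537/980398275092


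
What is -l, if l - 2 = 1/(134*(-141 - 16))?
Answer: -42075/21038 ≈ -2.0000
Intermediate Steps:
l = 42075/21038 (l = 2 + 1/(134*(-141 - 16)) = 2 + 1/(134*(-157)) = 2 + 1/(-21038) = 2 - 1/21038 = 42075/21038 ≈ 2.0000)
-l = -1*42075/21038 = -42075/21038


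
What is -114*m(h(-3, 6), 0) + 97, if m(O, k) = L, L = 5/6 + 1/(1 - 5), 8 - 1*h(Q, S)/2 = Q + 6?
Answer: 61/2 ≈ 30.500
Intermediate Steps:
h(Q, S) = 4 - 2*Q (h(Q, S) = 16 - 2*(Q + 6) = 16 - 2*(6 + Q) = 16 + (-12 - 2*Q) = 4 - 2*Q)
L = 7/12 (L = 5*(1/6) + 1/(-4) = 5/6 + 1*(-1/4) = 5/6 - 1/4 = 7/12 ≈ 0.58333)
m(O, k) = 7/12
-114*m(h(-3, 6), 0) + 97 = -114*7/12 + 97 = -133/2 + 97 = 61/2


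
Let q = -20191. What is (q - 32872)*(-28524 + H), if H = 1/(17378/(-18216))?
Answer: 13151884443072/8689 ≈ 1.5136e+9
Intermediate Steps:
H = -9108/8689 (H = 1/(17378*(-1/18216)) = 1/(-8689/9108) = -9108/8689 ≈ -1.0482)
(q - 32872)*(-28524 + H) = (-20191 - 32872)*(-28524 - 9108/8689) = -53063*(-247854144/8689) = 13151884443072/8689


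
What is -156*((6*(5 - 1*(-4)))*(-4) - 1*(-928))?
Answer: -111072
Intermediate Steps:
-156*((6*(5 - 1*(-4)))*(-4) - 1*(-928)) = -156*((6*(5 + 4))*(-4) + 928) = -156*((6*9)*(-4) + 928) = -156*(54*(-4) + 928) = -156*(-216 + 928) = -156*712 = -111072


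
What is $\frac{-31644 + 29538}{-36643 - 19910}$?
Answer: $\frac{702}{18851} \approx 0.037239$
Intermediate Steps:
$\frac{-31644 + 29538}{-36643 - 19910} = - \frac{2106}{-56553} = \left(-2106\right) \left(- \frac{1}{56553}\right) = \frac{702}{18851}$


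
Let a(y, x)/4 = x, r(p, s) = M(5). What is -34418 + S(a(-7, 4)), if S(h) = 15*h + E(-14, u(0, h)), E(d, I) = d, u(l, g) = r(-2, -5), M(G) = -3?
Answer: -34192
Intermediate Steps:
r(p, s) = -3
u(l, g) = -3
a(y, x) = 4*x
S(h) = -14 + 15*h (S(h) = 15*h - 14 = -14 + 15*h)
-34418 + S(a(-7, 4)) = -34418 + (-14 + 15*(4*4)) = -34418 + (-14 + 15*16) = -34418 + (-14 + 240) = -34418 + 226 = -34192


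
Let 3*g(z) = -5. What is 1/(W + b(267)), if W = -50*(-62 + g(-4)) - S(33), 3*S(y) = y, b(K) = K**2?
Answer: 3/223384 ≈ 1.3430e-5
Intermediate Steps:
g(z) = -5/3 (g(z) = (1/3)*(-5) = -5/3)
S(y) = y/3
W = 9517/3 (W = -50*(-62 - 5/3) - 33/3 = -50*(-191/3) - 1*11 = 9550/3 - 11 = 9517/3 ≈ 3172.3)
1/(W + b(267)) = 1/(9517/3 + 267**2) = 1/(9517/3 + 71289) = 1/(223384/3) = 3/223384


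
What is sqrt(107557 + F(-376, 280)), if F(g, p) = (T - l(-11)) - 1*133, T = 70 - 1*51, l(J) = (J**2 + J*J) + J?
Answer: 14*sqrt(547) ≈ 327.43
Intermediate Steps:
l(J) = J + 2*J**2 (l(J) = (J**2 + J**2) + J = 2*J**2 + J = J + 2*J**2)
T = 19 (T = 70 - 51 = 19)
F(g, p) = -345 (F(g, p) = (19 - (-11)*(1 + 2*(-11))) - 1*133 = (19 - (-11)*(1 - 22)) - 133 = (19 - (-11)*(-21)) - 133 = (19 - 1*231) - 133 = (19 - 231) - 133 = -212 - 133 = -345)
sqrt(107557 + F(-376, 280)) = sqrt(107557 - 345) = sqrt(107212) = 14*sqrt(547)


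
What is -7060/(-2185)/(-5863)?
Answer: -1412/2562131 ≈ -0.00055110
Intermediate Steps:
-7060/(-2185)/(-5863) = -7060*(-1/2185)*(-1/5863) = (1412/437)*(-1/5863) = -1412/2562131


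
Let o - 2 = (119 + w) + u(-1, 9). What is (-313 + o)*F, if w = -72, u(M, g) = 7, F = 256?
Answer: -65792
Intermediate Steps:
o = 56 (o = 2 + ((119 - 72) + 7) = 2 + (47 + 7) = 2 + 54 = 56)
(-313 + o)*F = (-313 + 56)*256 = -257*256 = -65792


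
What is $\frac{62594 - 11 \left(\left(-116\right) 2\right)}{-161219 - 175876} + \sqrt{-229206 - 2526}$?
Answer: $- \frac{65146}{337095} + 6 i \sqrt{6437} \approx -0.19326 + 481.39 i$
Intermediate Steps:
$\frac{62594 - 11 \left(\left(-116\right) 2\right)}{-161219 - 175876} + \sqrt{-229206 - 2526} = \frac{62594 - -2552}{-337095} + \sqrt{-231732} = \left(62594 + 2552\right) \left(- \frac{1}{337095}\right) + 6 i \sqrt{6437} = 65146 \left(- \frac{1}{337095}\right) + 6 i \sqrt{6437} = - \frac{65146}{337095} + 6 i \sqrt{6437}$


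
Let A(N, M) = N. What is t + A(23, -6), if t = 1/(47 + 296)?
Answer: 7890/343 ≈ 23.003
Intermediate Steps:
t = 1/343 ≈ 0.0029155
t + A(23, -6) = 1/343 + 23 = 7890/343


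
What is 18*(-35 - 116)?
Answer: -2718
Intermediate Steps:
18*(-35 - 116) = 18*(-151) = -2718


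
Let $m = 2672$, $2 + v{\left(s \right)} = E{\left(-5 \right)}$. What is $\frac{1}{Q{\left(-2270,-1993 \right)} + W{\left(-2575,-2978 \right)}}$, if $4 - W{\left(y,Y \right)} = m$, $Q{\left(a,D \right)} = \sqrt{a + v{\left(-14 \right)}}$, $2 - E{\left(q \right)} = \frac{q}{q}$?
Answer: $- \frac{2668}{7120495} - \frac{i \sqrt{2271}}{7120495} \approx -0.00037469 - 6.6927 \cdot 10^{-6} i$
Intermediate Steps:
$E{\left(q \right)} = 1$ ($E{\left(q \right)} = 2 - \frac{q}{q} = 2 - 1 = 1$)
$v{\left(s \right)} = -1$ ($v{\left(s \right)} = -2 + 1 = -1$)
$Q{\left(a,D \right)} = \sqrt{-1 + a}$ ($Q{\left(a,D \right)} = \sqrt{a - 1} = \sqrt{-1 + a}$)
$W{\left(y,Y \right)} = -2668$ ($W{\left(y,Y \right)} = 4 - 2672 = -2668$)
$\frac{1}{Q{\left(-2270,-1993 \right)} + W{\left(-2575,-2978 \right)}} = \frac{1}{\sqrt{-1 - 2270} - 2668} = \frac{1}{\sqrt{-2271} - 2668} = \frac{1}{i \sqrt{2271} - 2668} = \frac{1}{-2668 + i \sqrt{2271}}$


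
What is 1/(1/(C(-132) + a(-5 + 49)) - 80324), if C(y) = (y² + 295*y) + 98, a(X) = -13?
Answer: -21431/1721423645 ≈ -1.2450e-5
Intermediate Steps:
C(y) = 98 + y² + 295*y
1/(1/(C(-132) + a(-5 + 49)) - 80324) = 1/(1/((98 + (-132)² + 295*(-132)) - 13) - 80324) = 1/(1/((98 + 17424 - 38940) - 13) - 80324) = 1/(1/(-21418 - 13) - 80324) = 1/(1/(-21431) - 80324) = 1/(-1/21431 - 80324) = 1/(-1721423645/21431) = -21431/1721423645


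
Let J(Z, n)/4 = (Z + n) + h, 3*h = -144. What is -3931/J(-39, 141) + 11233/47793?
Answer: -61815985/3441096 ≈ -17.964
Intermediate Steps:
h = -48 (h = (⅓)*(-144) = -48)
J(Z, n) = -192 + 4*Z + 4*n (J(Z, n) = 4*((Z + n) - 48) = 4*(-48 + Z + n) = -192 + 4*Z + 4*n)
-3931/J(-39, 141) + 11233/47793 = -3931/(-192 + 4*(-39) + 4*141) + 11233/47793 = -3931/(-192 - 156 + 564) + 11233*(1/47793) = -3931/216 + 11233/47793 = -61815985/3441096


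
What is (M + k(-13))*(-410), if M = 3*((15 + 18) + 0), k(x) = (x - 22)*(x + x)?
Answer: -413690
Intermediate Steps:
k(x) = 2*x*(-22 + x) (k(x) = (-22 + x)*(2*x) = 2*x*(-22 + x))
M = 99 (M = 3*(33 + 0) = 3*33 = 99)
(M + k(-13))*(-410) = (99 + 2*(-13)*(-22 - 13))*(-410) = (99 + 2*(-13)*(-35))*(-410) = (99 + 910)*(-410) = 1009*(-410) = -413690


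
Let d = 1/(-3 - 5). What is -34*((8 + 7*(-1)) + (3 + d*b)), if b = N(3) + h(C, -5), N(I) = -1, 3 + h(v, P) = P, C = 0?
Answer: -697/4 ≈ -174.25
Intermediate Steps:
h(v, P) = -3 + P
d = -1/8 (d = 1/(-8) = -1/8 ≈ -0.12500)
b = -9 (b = -1 + (-3 - 5) = -1 - 8 = -9)
-34*((8 + 7*(-1)) + (3 + d*b)) = -34*((8 + 7*(-1)) + (3 - 1/8*(-9))) = -34*((8 - 7) + (3 + 9/8)) = -34*(1 + 33/8) = -34*41/8 = -697/4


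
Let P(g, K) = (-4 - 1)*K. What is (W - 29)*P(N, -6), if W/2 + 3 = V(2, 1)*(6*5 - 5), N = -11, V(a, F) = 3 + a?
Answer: 6450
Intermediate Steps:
P(g, K) = -5*K
W = 244 (W = -6 + 2*((3 + 2)*(6*5 - 5)) = -6 + 2*(5*(30 - 5)) = -6 + 2*(5*25) = -6 + 2*125 = -6 + 250 = 244)
(W - 29)*P(N, -6) = (244 - 29)*(-5*(-6)) = 215*30 = 6450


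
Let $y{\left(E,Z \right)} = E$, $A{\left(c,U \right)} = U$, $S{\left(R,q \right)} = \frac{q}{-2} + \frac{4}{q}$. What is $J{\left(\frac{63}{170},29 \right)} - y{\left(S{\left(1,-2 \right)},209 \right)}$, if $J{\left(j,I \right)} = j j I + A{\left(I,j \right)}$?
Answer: $\frac{154711}{28900} \approx 5.3533$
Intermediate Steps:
$S{\left(R,q \right)} = \frac{4}{q} - \frac{q}{2}$ ($S{\left(R,q \right)} = q \left(- \frac{1}{2}\right) + \frac{4}{q} = - \frac{q}{2} + \frac{4}{q} = \frac{4}{q} - \frac{q}{2}$)
$J{\left(j,I \right)} = j + I j^{2}$ ($J{\left(j,I \right)} = j j I + j = j^{2} I + j = I j^{2} + j = j + I j^{2}$)
$J{\left(\frac{63}{170},29 \right)} - y{\left(S{\left(1,-2 \right)},209 \right)} = \frac{63}{170} \left(1 + 29 \cdot \frac{63}{170}\right) - \left(\frac{4}{-2} - -1\right) = 63 \cdot \frac{1}{170} \left(1 + 29 \cdot 63 \cdot \frac{1}{170}\right) - \left(4 \left(- \frac{1}{2}\right) + 1\right) = \frac{63 \left(1 + 29 \cdot \frac{63}{170}\right)}{170} - \left(-2 + 1\right) = \frac{63 \left(1 + \frac{1827}{170}\right)}{170} - -1 = \frac{63}{170} \cdot \frac{1997}{170} + 1 = \frac{125811}{28900} + 1 = \frac{154711}{28900}$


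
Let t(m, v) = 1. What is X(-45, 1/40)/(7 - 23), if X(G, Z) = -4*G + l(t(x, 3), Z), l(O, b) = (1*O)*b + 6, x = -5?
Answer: -7441/640 ≈ -11.627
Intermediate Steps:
l(O, b) = 6 + O*b (l(O, b) = O*b + 6 = 6 + O*b)
X(G, Z) = 6 + Z - 4*G (X(G, Z) = -4*G + (6 + 1*Z) = -4*G + (6 + Z) = 6 + Z - 4*G)
X(-45, 1/40)/(7 - 23) = (6 + 1/40 - 4*(-45))/(7 - 23) = (6 + 1/40 + 180)/(-16) = (7441/40)*(-1/16) = -7441/640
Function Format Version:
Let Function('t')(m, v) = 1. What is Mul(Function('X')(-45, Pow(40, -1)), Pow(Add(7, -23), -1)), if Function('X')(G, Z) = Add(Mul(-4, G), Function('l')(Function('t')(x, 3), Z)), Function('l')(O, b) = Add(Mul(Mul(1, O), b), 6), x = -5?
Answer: Rational(-7441, 640) ≈ -11.627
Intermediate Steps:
Function('l')(O, b) = Add(6, Mul(O, b)) (Function('l')(O, b) = Add(Mul(O, b), 6) = Add(6, Mul(O, b)))
Function('X')(G, Z) = Add(6, Z, Mul(-4, G)) (Function('X')(G, Z) = Add(Mul(-4, G), Add(6, Mul(1, Z))) = Add(Mul(-4, G), Add(6, Z)) = Add(6, Z, Mul(-4, G)))
Mul(Function('X')(-45, Pow(40, -1)), Pow(Add(7, -23), -1)) = Mul(Add(6, Pow(40, -1), Mul(-4, -45)), Pow(Add(7, -23), -1)) = Mul(Add(6, Rational(1, 40), 180), Pow(-16, -1)) = Mul(Rational(7441, 40), Rational(-1, 16)) = Rational(-7441, 640)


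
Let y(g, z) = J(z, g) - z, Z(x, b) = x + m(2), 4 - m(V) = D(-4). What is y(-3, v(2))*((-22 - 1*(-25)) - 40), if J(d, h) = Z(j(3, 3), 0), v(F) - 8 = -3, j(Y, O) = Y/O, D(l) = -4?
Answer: -148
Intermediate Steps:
m(V) = 8 (m(V) = 4 - 1*(-4) = 4 + 4 = 8)
v(F) = 5 (v(F) = 8 - 3 = 5)
Z(x, b) = 8 + x (Z(x, b) = x + 8 = 8 + x)
J(d, h) = 9 (J(d, h) = 8 + 3/3 = 8 + 3*(1/3) = 8 + 1 = 9)
y(g, z) = 9 - z
y(-3, v(2))*((-22 - 1*(-25)) - 40) = (9 - 1*5)*((-22 - 1*(-25)) - 40) = (9 - 5)*((-22 + 25) - 40) = 4*(3 - 40) = 4*(-37) = -148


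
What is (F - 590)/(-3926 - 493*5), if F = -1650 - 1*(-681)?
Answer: 1559/6391 ≈ 0.24394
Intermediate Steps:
F = -969 (F = -1650 + 681 = -969)
(F - 590)/(-3926 - 493*5) = (-969 - 590)/(-3926 - 493*5) = -1559/(-3926 - 2465) = -1559/(-6391) = -1559*(-1/6391) = 1559/6391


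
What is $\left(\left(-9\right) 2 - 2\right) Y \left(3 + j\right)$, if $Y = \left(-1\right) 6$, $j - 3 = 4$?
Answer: $1200$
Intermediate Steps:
$j = 7$ ($j = 3 + 4 = 7$)
$Y = -6$
$\left(\left(-9\right) 2 - 2\right) Y \left(3 + j\right) = \left(\left(-9\right) 2 - 2\right) \left(- 6 \left(3 + 7\right)\right) = \left(-18 - 2\right) \left(\left(-6\right) 10\right) = \left(-20\right) \left(-60\right) = 1200$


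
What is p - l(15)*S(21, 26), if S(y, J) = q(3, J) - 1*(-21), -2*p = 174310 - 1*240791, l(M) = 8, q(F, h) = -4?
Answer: 66209/2 ≈ 33105.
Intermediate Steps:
p = 66481/2 (p = -(174310 - 1*240791)/2 = -(174310 - 240791)/2 = -½*(-66481) = 66481/2 ≈ 33241.)
S(y, J) = 17 (S(y, J) = -4 - 1*(-21) = -4 + 21 = 17)
p - l(15)*S(21, 26) = 66481/2 - 8*17 = 66481/2 - 1*136 = 66481/2 - 136 = 66209/2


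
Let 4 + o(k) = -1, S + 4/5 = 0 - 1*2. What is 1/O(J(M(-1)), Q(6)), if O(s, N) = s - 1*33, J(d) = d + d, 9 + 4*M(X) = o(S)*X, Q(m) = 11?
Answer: -1/35 ≈ -0.028571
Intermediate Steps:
S = -14/5 (S = -⅘ + (0 - 1*2) = -⅘ + (0 - 2) = -⅘ - 2 = -14/5 ≈ -2.8000)
o(k) = -5 (o(k) = -4 - 1 = -5)
M(X) = -9/4 - 5*X/4 (M(X) = -9/4 + (-5*X)/4 = -9/4 - 5*X/4)
J(d) = 2*d
O(s, N) = -33 + s (O(s, N) = s - 33 = -33 + s)
1/O(J(M(-1)), Q(6)) = 1/(-33 + 2*(-9/4 - 5/4*(-1))) = 1/(-33 + 2*(-9/4 + 5/4)) = 1/(-33 + 2*(-1)) = 1/(-33 - 2) = 1/(-35) = -1/35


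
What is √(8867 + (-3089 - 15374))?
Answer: 2*I*√2399 ≈ 97.959*I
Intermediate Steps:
√(8867 + (-3089 - 15374)) = √(8867 - 18463) = √(-9596) = 2*I*√2399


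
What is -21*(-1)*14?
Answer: 294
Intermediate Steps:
-21*(-1)*14 = 21*14 = 294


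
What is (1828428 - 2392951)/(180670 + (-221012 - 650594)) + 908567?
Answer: 627762213235/690936 ≈ 9.0857e+5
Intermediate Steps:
(1828428 - 2392951)/(180670 + (-221012 - 650594)) + 908567 = -564523/(180670 - 871606) + 908567 = -564523/(-690936) + 908567 = -564523*(-1/690936) + 908567 = 564523/690936 + 908567 = 627762213235/690936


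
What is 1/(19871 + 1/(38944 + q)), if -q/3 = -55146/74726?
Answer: 1455147391/28915233843924 ≈ 5.0325e-5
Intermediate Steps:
q = 82719/37363 (q = -(-165438)/74726 = -3*(-27573/37363) = 82719/37363 ≈ 2.2139)
1/(19871 + 1/(38944 + q)) = 1/(19871 + 1/(38944 + 82719/37363)) = 1/(19871 + 1/(1455147391/37363)) = 1/(19871 + 37363/1455147391) = 1/(28915233843924/1455147391) = 1455147391/28915233843924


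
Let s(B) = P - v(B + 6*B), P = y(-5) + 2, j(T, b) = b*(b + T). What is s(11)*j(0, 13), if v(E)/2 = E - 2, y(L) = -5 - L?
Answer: -25012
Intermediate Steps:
j(T, b) = b*(T + b)
v(E) = -4 + 2*E (v(E) = 2*(E - 2) = 2*(-2 + E) = -4 + 2*E)
P = 2 (P = (-5 - 1*(-5)) + 2 = (-5 + 5) + 2 = 0 + 2 = 2)
s(B) = 6 - 14*B (s(B) = 2 - (-4 + 2*(B + 6*B)) = 2 - (-4 + 2*(7*B)) = 2 - (-4 + 14*B) = 2 + (4 - 14*B) = 6 - 14*B)
s(11)*j(0, 13) = (6 - 14*11)*(13*(0 + 13)) = (6 - 154)*(13*13) = -148*169 = -25012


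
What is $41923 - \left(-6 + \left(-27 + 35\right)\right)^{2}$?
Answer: $41919$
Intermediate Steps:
$41923 - \left(-6 + \left(-27 + 35\right)\right)^{2} = 41923 - \left(-6 + 8\right)^{2} = 41923 - 2^{2} = 41923 - 4 = 41919$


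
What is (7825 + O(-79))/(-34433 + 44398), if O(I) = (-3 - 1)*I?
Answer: 8141/9965 ≈ 0.81696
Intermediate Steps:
O(I) = -4*I
(7825 + O(-79))/(-34433 + 44398) = (7825 - 4*(-79))/(-34433 + 44398) = (7825 + 316)/9965 = 8141*(1/9965) = 8141/9965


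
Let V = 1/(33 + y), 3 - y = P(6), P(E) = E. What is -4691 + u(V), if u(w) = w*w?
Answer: -4221899/900 ≈ -4691.0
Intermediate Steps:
y = -3 (y = 3 - 1*6 = 3 - 6 = -3)
V = 1/30 (V = 1/(33 - 3) = 1/30 ≈ 0.033333)
u(w) = w**2
-4691 + u(V) = -4691 + (1/30)**2 = -4691 + 1/900 = -4221899/900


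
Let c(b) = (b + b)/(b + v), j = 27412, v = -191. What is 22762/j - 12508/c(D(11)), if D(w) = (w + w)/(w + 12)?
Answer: 17030485163/13706 ≈ 1.2426e+6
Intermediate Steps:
D(w) = 2*w/(12 + w) (D(w) = (2*w)/(12 + w) = 2*w/(12 + w))
c(b) = 2*b/(-191 + b) (c(b) = (b + b)/(b - 191) = (2*b)/(-191 + b) = 2*b/(-191 + b))
22762/j - 12508/c(D(11)) = 22762/27412 - (-13736911/11 + 143842/(12 + 11)) = 22762*(1/27412) - 12508/(2*(2*11/23)/(-191 + 2*11/23)) = 11381/13706 - 12508/(2*(2*11*(1/23))/(-191 + 2*11*(1/23))) = 11381/13706 - 12508/(2*(22/23)/(-191 + 22/23)) = 11381/13706 - 12508/(2*(22/23)/(-4371/23)) = 11381/13706 - 12508/(2*(22/23)*(-23/4371)) = 11381/13706 - 12508/(-44/4371) = 11381/13706 - 12508*(-4371/44) = 11381/13706 + 13668117/11 = 17030485163/13706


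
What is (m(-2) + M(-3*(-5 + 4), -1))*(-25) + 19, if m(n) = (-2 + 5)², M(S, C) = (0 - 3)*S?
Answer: 19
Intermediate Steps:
M(S, C) = -3*S
m(n) = 9 (m(n) = 3² = 9)
(m(-2) + M(-3*(-5 + 4), -1))*(-25) + 19 = (9 - (-9)*(-5 + 4))*(-25) + 19 = (9 - (-9)*(-1))*(-25) + 19 = (9 - 3*3)*(-25) + 19 = (9 - 9)*(-25) + 19 = 0*(-25) + 19 = 0 + 19 = 19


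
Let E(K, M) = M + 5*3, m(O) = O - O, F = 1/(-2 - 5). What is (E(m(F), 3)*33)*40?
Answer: 23760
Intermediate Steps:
F = -1/7 (F = 1/(-7) = -1/7 ≈ -0.14286)
m(O) = 0
E(K, M) = 15 + M (E(K, M) = M + 15 = 15 + M)
(E(m(F), 3)*33)*40 = ((15 + 3)*33)*40 = (18*33)*40 = 594*40 = 23760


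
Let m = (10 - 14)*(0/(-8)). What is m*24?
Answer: 0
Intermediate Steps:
m = 0 (m = -0*(-1)/8 = -4*0 = 0)
m*24 = 0*24 = 0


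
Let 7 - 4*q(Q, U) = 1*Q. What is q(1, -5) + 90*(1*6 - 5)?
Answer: 183/2 ≈ 91.500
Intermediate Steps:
q(Q, U) = 7/4 - Q/4
q(1, -5) + 90*(1*6 - 5) = (7/4 - ¼*1) + 90*(1*6 - 5) = (7/4 - ¼) + 90*(6 - 5) = 3/2 + 90*1 = 3/2 + 90 = 183/2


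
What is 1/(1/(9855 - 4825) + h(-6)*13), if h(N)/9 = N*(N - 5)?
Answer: 5030/38841661 ≈ 0.00012950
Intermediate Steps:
h(N) = 9*N*(-5 + N) (h(N) = 9*(N*(N - 5)) = 9*(N*(-5 + N)) = 9*N*(-5 + N))
1/(1/(9855 - 4825) + h(-6)*13) = 1/(1/(9855 - 4825) + (9*(-6)*(-5 - 6))*13) = 1/(1/5030 + (9*(-6)*(-11))*13) = 1/(1/5030 + 594*13) = 1/(1/5030 + 7722) = 1/(38841661/5030) = 5030/38841661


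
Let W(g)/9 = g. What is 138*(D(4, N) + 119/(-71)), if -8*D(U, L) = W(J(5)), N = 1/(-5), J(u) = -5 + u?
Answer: -16422/71 ≈ -231.30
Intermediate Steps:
N = -⅕ ≈ -0.20000
W(g) = 9*g
D(U, L) = 0 (D(U, L) = -9*(-5 + 5)/8 = -9*0/8 = -⅛*0 = 0)
138*(D(4, N) + 119/(-71)) = 138*(0 + 119/(-71)) = 138*(0 + 119*(-1/71)) = 138*(0 - 119/71) = 138*(-119/71) = -16422/71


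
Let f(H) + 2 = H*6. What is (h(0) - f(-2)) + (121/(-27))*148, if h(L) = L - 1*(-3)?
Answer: -17449/27 ≈ -646.26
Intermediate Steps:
h(L) = 3 + L (h(L) = L + 3 = 3 + L)
f(H) = -2 + 6*H (f(H) = -2 + H*6 = -2 + 6*H)
(h(0) - f(-2)) + (121/(-27))*148 = ((3 + 0) - (-2 + 6*(-2))) + (121/(-27))*148 = (3 - (-2 - 12)) + (121*(-1/27))*148 = (3 - 1*(-14)) - 121/27*148 = (3 + 14) - 17908/27 = 17 - 17908/27 = -17449/27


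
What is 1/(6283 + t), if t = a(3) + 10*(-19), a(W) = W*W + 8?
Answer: 1/6110 ≈ 0.00016367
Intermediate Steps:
a(W) = 8 + W² (a(W) = W² + 8 = 8 + W²)
t = -173 (t = (8 + 3²) + 10*(-19) = (8 + 9) - 190 = 17 - 190 = -173)
1/(6283 + t) = 1/(6283 - 173) = 1/6110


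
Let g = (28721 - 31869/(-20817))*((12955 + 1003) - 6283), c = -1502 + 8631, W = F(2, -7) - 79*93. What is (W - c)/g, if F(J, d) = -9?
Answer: -6700761/101978053490 ≈ -6.5708e-5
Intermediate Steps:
W = -7356 (W = -9 - 79*93 = -9 - 7347 = -7356)
c = 7129
g = 509890267450/2313 (g = (28721 - 31869*(-1/20817))*(13958 - 6283) = (28721 + 3541/2313)*7675 = (66435214/2313)*7675 = 509890267450/2313 ≈ 2.2045e+8)
(W - c)/g = (-7356 - 1*7129)/(509890267450/2313) = (-7356 - 7129)*(2313/509890267450) = -14485*2313/509890267450 = -6700761/101978053490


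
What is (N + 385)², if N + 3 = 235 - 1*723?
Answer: 11236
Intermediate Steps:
N = -491 (N = -3 + (235 - 1*723) = -3 + (235 - 723) = -3 - 488 = -491)
(N + 385)² = (-491 + 385)² = (-106)² = 11236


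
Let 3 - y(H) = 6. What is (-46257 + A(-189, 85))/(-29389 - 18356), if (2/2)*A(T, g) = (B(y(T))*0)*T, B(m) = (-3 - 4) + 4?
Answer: 15419/15915 ≈ 0.96883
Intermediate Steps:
y(H) = -3 (y(H) = 3 - 1*6 = 3 - 6 = -3)
B(m) = -3 (B(m) = -7 + 4 = -3)
A(T, g) = 0 (A(T, g) = (-3*0)*T = 0*T = 0)
(-46257 + A(-189, 85))/(-29389 - 18356) = (-46257 + 0)/(-29389 - 18356) = -46257/(-47745) = -46257*(-1/47745) = 15419/15915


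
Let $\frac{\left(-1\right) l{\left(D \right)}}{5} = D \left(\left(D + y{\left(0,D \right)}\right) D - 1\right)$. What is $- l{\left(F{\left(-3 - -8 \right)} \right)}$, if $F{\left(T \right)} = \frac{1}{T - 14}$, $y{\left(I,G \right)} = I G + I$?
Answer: $\frac{400}{729} \approx 0.5487$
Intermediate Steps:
$y{\left(I,G \right)} = I + G I$ ($y{\left(I,G \right)} = G I + I = I + G I$)
$F{\left(T \right)} = \frac{1}{-14 + T}$
$l{\left(D \right)} = - 5 D \left(-1 + D^{2}\right)$ ($l{\left(D \right)} = - 5 D \left(\left(D + 0 \left(1 + D\right)\right) D - 1\right) = - 5 D \left(\left(D + 0\right) D - 1\right) = - 5 D \left(D D - 1\right) = - 5 D \left(D^{2} - 1\right) = - 5 D \left(-1 + D^{2}\right)$)
$- l{\left(F{\left(-3 - -8 \right)} \right)} = - \frac{5 \left(1 - \left(\frac{1}{-14 - -5}\right)^{2}\right)}{-14 - -5} = - \frac{5 \left(1 - \left(\frac{1}{-14 + \left(-3 + 8\right)}\right)^{2}\right)}{-14 + \left(-3 + 8\right)} = - \frac{5 \left(1 - \left(\frac{1}{-14 + 5}\right)^{2}\right)}{-14 + 5} = - \frac{5 \left(1 - \left(\frac{1}{-9}\right)^{2}\right)}{-9} = - \frac{5 \left(-1\right) \left(1 - \left(- \frac{1}{9}\right)^{2}\right)}{9} = - \frac{5 \left(-1\right) \left(1 - \frac{1}{81}\right)}{9} = - \frac{5 \left(-1\right) 80}{9 \cdot 81} = \left(-1\right) \left(- \frac{400}{729}\right) = \frac{400}{729}$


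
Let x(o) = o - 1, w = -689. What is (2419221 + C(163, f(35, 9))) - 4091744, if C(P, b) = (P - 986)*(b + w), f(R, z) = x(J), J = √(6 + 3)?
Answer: -1107122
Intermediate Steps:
J = 3 (J = √9 = 3)
x(o) = -1 + o
f(R, z) = 2 (f(R, z) = -1 + 3 = 2)
C(P, b) = (-986 + P)*(-689 + b) (C(P, b) = (P - 986)*(b - 689) = (-986 + P)*(-689 + b))
(2419221 + C(163, f(35, 9))) - 4091744 = (2419221 + (679354 - 986*2 - 689*163 + 163*2)) - 4091744 = (2419221 + (679354 - 1972 - 112307 + 326)) - 4091744 = (2419221 + 565401) - 4091744 = 2984622 - 4091744 = -1107122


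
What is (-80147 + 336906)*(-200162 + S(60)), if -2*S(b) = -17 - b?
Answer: -102767019473/2 ≈ -5.1384e+10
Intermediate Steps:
S(b) = 17/2 + b/2 (S(b) = -(-17 - b)/2 = 17/2 + b/2)
(-80147 + 336906)*(-200162 + S(60)) = (-80147 + 336906)*(-200162 + (17/2 + (1/2)*60)) = 256759*(-200162 + (17/2 + 30)) = 256759*(-200162 + 77/2) = 256759*(-400247/2) = -102767019473/2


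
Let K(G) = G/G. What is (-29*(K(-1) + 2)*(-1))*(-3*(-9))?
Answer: 2349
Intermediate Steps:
K(G) = 1
(-29*(K(-1) + 2)*(-1))*(-3*(-9)) = (-29*(1 + 2)*(-1))*(-3*(-9)) = -87*(-1)*27 = -29*(-3)*27 = 87*27 = 2349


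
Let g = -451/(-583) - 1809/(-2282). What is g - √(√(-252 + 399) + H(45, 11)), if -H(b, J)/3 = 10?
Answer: 189439/120946 - √(-30 + 7*√3) ≈ 1.5663 - 4.228*I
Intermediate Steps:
H(b, J) = -30 (H(b, J) = -3*10 = -30)
g = 189439/120946 (g = -451*(-1/583) - 1809*(-1/2282) = 41/53 + 1809/2282 = 189439/120946 ≈ 1.5663)
g - √(√(-252 + 399) + H(45, 11)) = 189439/120946 - √(√(-252 + 399) - 30) = 189439/120946 - √(√147 - 30) = 189439/120946 - √(7*√3 - 30) = 189439/120946 - √(-30 + 7*√3)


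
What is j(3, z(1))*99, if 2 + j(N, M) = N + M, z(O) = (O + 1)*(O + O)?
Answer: 495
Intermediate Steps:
z(O) = 2*O*(1 + O) (z(O) = (1 + O)*(2*O) = 2*O*(1 + O))
j(N, M) = -2 + M + N (j(N, M) = -2 + (N + M) = -2 + (M + N) = -2 + M + N)
j(3, z(1))*99 = (-2 + 2*1*(1 + 1) + 3)*99 = (-2 + 2*1*2 + 3)*99 = (-2 + 4 + 3)*99 = 5*99 = 495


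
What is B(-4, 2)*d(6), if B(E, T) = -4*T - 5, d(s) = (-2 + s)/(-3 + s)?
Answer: -52/3 ≈ -17.333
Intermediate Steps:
d(s) = (-2 + s)/(-3 + s)
B(E, T) = -5 - 4*T
B(-4, 2)*d(6) = (-5 - 4*2)*((-2 + 6)/(-3 + 6)) = (-5 - 8)*(4/3) = -13*4/3 = -52/3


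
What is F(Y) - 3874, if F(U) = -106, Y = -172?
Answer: -3980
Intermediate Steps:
F(Y) - 3874 = -106 - 3874 = -3980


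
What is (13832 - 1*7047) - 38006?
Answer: -31221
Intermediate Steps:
(13832 - 1*7047) - 38006 = (13832 - 7047) - 38006 = 6785 - 38006 = -31221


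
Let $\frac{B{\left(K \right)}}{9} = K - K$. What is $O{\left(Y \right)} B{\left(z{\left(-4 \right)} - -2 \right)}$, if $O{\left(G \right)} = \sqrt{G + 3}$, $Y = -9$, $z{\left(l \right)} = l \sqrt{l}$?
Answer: $0$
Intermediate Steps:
$z{\left(l \right)} = l^{\frac{3}{2}}$
$B{\left(K \right)} = 0$ ($B{\left(K \right)} = 9 \left(K - K\right) = 9 \cdot 0 = 0$)
$O{\left(G \right)} = \sqrt{3 + G}$
$O{\left(Y \right)} B{\left(z{\left(-4 \right)} - -2 \right)} = \sqrt{3 - 9} \cdot 0 = \sqrt{-6} \cdot 0 = i \sqrt{6} \cdot 0 = 0$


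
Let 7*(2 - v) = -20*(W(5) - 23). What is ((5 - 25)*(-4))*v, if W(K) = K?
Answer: -27680/7 ≈ -3954.3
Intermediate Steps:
v = -346/7 (v = 2 - (-20)*(5 - 23)/7 = 2 - (-20)*(-18)/7 = 2 - ⅐*360 = 2 - 360/7 = -346/7 ≈ -49.429)
((5 - 25)*(-4))*v = ((5 - 25)*(-4))*(-346/7) = -20*(-4)*(-346/7) = 80*(-346/7) = -27680/7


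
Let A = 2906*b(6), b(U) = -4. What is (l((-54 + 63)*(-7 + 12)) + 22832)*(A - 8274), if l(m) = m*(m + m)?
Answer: -534898036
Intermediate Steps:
l(m) = 2*m**2 (l(m) = m*(2*m) = 2*m**2)
A = -11624 (A = 2906*(-4) = -11624)
(l((-54 + 63)*(-7 + 12)) + 22832)*(A - 8274) = (2*((-54 + 63)*(-7 + 12))**2 + 22832)*(-11624 - 8274) = (2*(9*5)**2 + 22832)*(-19898) = (2*45**2 + 22832)*(-19898) = (2*2025 + 22832)*(-19898) = (4050 + 22832)*(-19898) = 26882*(-19898) = -534898036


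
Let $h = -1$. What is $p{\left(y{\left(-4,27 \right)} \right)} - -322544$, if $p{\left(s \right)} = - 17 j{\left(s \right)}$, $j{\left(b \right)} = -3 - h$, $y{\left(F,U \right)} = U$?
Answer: $322578$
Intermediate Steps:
$j{\left(b \right)} = -2$ ($j{\left(b \right)} = -3 - -1 = -3 + 1 = -2$)
$p{\left(s \right)} = 34$ ($p{\left(s \right)} = \left(-17\right) \left(-2\right) = 34$)
$p{\left(y{\left(-4,27 \right)} \right)} - -322544 = 34 - -322544 = 34 + 322544 = 322578$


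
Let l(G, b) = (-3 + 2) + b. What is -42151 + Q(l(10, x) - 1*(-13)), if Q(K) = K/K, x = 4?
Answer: -42150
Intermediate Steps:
l(G, b) = -1 + b
Q(K) = 1
-42151 + Q(l(10, x) - 1*(-13)) = -42151 + 1 = -42150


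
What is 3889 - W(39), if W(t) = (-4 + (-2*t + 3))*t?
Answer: 6970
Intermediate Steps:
W(t) = t*(-1 - 2*t) (W(t) = (-4 + (3 - 2*t))*t = (-1 - 2*t)*t = t*(-1 - 2*t))
3889 - W(39) = 3889 - (-1)*39*(1 + 2*39) = 3889 - (-1)*39*(1 + 78) = 3889 - (-1)*39*79 = 3889 - 1*(-3081) = 3889 + 3081 = 6970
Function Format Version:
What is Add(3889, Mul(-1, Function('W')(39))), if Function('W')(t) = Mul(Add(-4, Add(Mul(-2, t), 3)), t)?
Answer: 6970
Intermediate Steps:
Function('W')(t) = Mul(t, Add(-1, Mul(-2, t))) (Function('W')(t) = Mul(Add(-4, Add(3, Mul(-2, t))), t) = Mul(Add(-1, Mul(-2, t)), t) = Mul(t, Add(-1, Mul(-2, t))))
Add(3889, Mul(-1, Function('W')(39))) = Add(3889, Mul(-1, Mul(-1, 39, Add(1, Mul(2, 39))))) = Add(3889, Mul(-1, Mul(-1, 39, Add(1, 78)))) = Add(3889, Mul(-1, Mul(-1, 39, 79))) = Add(3889, Mul(-1, -3081)) = Add(3889, 3081) = 6970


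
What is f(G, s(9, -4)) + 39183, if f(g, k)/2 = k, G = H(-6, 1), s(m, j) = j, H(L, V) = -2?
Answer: 39175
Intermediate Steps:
G = -2
f(g, k) = 2*k
f(G, s(9, -4)) + 39183 = 2*(-4) + 39183 = -8 + 39183 = 39175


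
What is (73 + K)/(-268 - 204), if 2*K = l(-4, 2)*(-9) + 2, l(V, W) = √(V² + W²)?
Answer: -37/236 + 9*√5/472 ≈ -0.11414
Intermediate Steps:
K = 1 - 9*√5 (K = (√((-4)² + 2²)*(-9) + 2)/2 = (√(16 + 4)*(-9) + 2)/2 = (√20*(-9) + 2)/2 = ((2*√5)*(-9) + 2)/2 = (-18*√5 + 2)/2 = (2 - 18*√5)/2 = 1 - 9*√5 ≈ -19.125)
(73 + K)/(-268 - 204) = (73 + (1 - 9*√5))/(-268 - 204) = (74 - 9*√5)/(-472) = (74 - 9*√5)*(-1/472) = -37/236 + 9*√5/472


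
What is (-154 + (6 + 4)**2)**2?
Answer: 2916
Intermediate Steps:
(-154 + (6 + 4)**2)**2 = (-154 + 10**2)**2 = (-154 + 100)**2 = (-54)**2 = 2916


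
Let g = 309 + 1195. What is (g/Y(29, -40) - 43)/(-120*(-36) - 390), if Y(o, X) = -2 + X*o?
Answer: -5147/456666 ≈ -0.011271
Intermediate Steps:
g = 1504
(g/Y(29, -40) - 43)/(-120*(-36) - 390) = (1504/(-2 - 40*29) - 43)/(-120*(-36) - 390) = (1504/(-2 - 1160) - 43)/(4320 - 390) = (1504/(-1162) - 43)/3930 = (1504*(-1/1162) - 43)*(1/3930) = (-752/581 - 43)*(1/3930) = -25735/581*1/3930 = -5147/456666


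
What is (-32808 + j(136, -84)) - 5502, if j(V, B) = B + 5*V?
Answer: -37714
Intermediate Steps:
(-32808 + j(136, -84)) - 5502 = (-32808 + (-84 + 5*136)) - 5502 = (-32808 + (-84 + 680)) - 5502 = (-32808 + 596) - 5502 = -32212 - 5502 = -37714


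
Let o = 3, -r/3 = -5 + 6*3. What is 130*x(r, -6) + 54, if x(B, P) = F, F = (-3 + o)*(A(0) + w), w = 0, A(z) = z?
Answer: 54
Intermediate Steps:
r = -39 (r = -3*(-5 + 6*3) = -3*(-5 + 18) = -3*13 = -39)
F = 0 (F = (-3 + 3)*(0 + 0) = 0*0 = 0)
x(B, P) = 0
130*x(r, -6) + 54 = 130*0 + 54 = 0 + 54 = 54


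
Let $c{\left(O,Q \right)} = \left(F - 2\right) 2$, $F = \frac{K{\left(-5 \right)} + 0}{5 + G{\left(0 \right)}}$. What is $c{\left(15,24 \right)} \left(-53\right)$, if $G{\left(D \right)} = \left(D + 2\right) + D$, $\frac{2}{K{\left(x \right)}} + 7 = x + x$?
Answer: $\frac{25440}{119} \approx 213.78$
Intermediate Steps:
$K{\left(x \right)} = \frac{2}{-7 + 2 x}$ ($K{\left(x \right)} = \frac{2}{-7 + \left(x + x\right)} = \frac{2}{-7 + 2 x}$)
$G{\left(D \right)} = 2 + 2 D$ ($G{\left(D \right)} = \left(2 + D\right) + D = 2 + 2 D$)
$F = - \frac{2}{119}$ ($F = \frac{\frac{2}{-7 + 2 \left(-5\right)} + 0}{5 + \left(2 + 2 \cdot 0\right)} = \frac{\frac{2}{-7 - 10} + 0}{5 + \left(2 + 0\right)} = \frac{\frac{2}{-17} + 0}{5 + 2} = \frac{2 \left(- \frac{1}{17}\right) + 0}{7} = \left(- \frac{2}{17} + 0\right) \frac{1}{7} = \left(- \frac{2}{17}\right) \frac{1}{7} = - \frac{2}{119} \approx -0.016807$)
$c{\left(O,Q \right)} = - \frac{480}{119}$ ($c{\left(O,Q \right)} = \left(- \frac{2}{119} - 2\right) 2 = \left(- \frac{240}{119}\right) 2 = - \frac{480}{119}$)
$c{\left(15,24 \right)} \left(-53\right) = \left(- \frac{480}{119}\right) \left(-53\right) = \frac{25440}{119}$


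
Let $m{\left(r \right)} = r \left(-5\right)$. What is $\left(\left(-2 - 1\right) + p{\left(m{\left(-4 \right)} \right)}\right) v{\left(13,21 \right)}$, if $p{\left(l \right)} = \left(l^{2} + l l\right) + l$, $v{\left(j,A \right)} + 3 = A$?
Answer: $14706$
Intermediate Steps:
$m{\left(r \right)} = - 5 r$
$v{\left(j,A \right)} = -3 + A$
$p{\left(l \right)} = l + 2 l^{2}$ ($p{\left(l \right)} = \left(l^{2} + l^{2}\right) + l = 2 l^{2} + l = l + 2 l^{2}$)
$\left(\left(-2 - 1\right) + p{\left(m{\left(-4 \right)} \right)}\right) v{\left(13,21 \right)} = \left(\left(-2 - 1\right) + \left(-5\right) \left(-4\right) \left(1 + 2 \left(\left(-5\right) \left(-4\right)\right)\right)\right) \left(-3 + 21\right) = \left(-3 + 20 \left(1 + 2 \cdot 20\right)\right) 18 = \left(-3 + 20 \left(1 + 40\right)\right) 18 = \left(-3 + 20 \cdot 41\right) 18 = \left(-3 + 820\right) 18 = 817 \cdot 18 = 14706$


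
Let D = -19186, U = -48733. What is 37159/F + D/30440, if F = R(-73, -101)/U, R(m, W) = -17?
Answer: 27561434342259/258740 ≈ 1.0652e+8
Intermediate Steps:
F = 17/48733 (F = -17/(-48733) = -17*(-1/48733) = 17/48733 ≈ 0.00034884)
37159/F + D/30440 = 37159/(17/48733) - 19186/30440 = 37159*(48733/17) - 19186*1/30440 = 1810869547/17 - 9593/15220 = 27561434342259/258740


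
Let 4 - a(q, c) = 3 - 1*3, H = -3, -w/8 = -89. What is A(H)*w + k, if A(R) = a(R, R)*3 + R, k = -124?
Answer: 6284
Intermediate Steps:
w = 712 (w = -8*(-89) = 712)
a(q, c) = 4 (a(q, c) = 4 - (3 - 1*3) = 4 - (3 - 3) = 4 - 1*0 = 4 + 0 = 4)
A(R) = 12 + R (A(R) = 4*3 + R = 12 + R)
A(H)*w + k = (12 - 3)*712 - 124 = 9*712 - 124 = 6408 - 124 = 6284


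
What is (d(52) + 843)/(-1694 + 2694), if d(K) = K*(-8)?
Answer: 427/1000 ≈ 0.42700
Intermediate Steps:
d(K) = -8*K
(d(52) + 843)/(-1694 + 2694) = (-8*52 + 843)/(-1694 + 2694) = (-416 + 843)/1000 = 427*(1/1000) = 427/1000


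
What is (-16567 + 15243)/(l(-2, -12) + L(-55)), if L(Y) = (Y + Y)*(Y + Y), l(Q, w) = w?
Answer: -331/3022 ≈ -0.10953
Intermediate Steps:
L(Y) = 4*Y**2 (L(Y) = (2*Y)*(2*Y) = 4*Y**2)
(-16567 + 15243)/(l(-2, -12) + L(-55)) = (-16567 + 15243)/(-12 + 4*(-55)**2) = -1324/(-12 + 4*3025) = -1324/(-12 + 12100) = -1324/12088 = -1324*1/12088 = -331/3022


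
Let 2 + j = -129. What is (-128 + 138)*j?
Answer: -1310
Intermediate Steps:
j = -131 (j = -2 - 129 = -131)
(-128 + 138)*j = (-128 + 138)*(-131) = 10*(-131) = -1310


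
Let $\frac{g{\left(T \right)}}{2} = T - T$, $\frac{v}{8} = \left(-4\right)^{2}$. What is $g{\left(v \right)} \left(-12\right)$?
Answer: $0$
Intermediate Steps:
$v = 128$ ($v = 8 \left(-4\right)^{2} = 8 \cdot 16 = 128$)
$g{\left(T \right)} = 0$ ($g{\left(T \right)} = 2 \left(T - T\right) = 2 \cdot 0 = 0$)
$g{\left(v \right)} \left(-12\right) = 0 \left(-12\right) = 0$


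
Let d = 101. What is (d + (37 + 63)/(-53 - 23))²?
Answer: 3587236/361 ≈ 9936.9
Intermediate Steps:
(d + (37 + 63)/(-53 - 23))² = (101 + (37 + 63)/(-53 - 23))² = (101 + 100/(-76))² = (101 + 100*(-1/76))² = (101 - 25/19)² = (1894/19)² = 3587236/361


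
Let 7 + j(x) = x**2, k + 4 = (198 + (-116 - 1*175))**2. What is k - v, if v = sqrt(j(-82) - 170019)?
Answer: 8645 - I*sqrt(163302) ≈ 8645.0 - 404.11*I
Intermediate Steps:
k = 8645 (k = -4 + (198 + (-116 - 1*175))**2 = -4 + (198 + (-116 - 175))**2 = -4 + (198 - 291)**2 = -4 + (-93)**2 = -4 + 8649 = 8645)
j(x) = -7 + x**2
v = I*sqrt(163302) (v = sqrt((-7 + (-82)**2) - 170019) = sqrt((-7 + 6724) - 170019) = sqrt(6717 - 170019) = sqrt(-163302) = I*sqrt(163302) ≈ 404.11*I)
k - v = 8645 - I*sqrt(163302)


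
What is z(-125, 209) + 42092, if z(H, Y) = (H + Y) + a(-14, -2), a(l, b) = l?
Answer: 42162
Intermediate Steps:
z(H, Y) = -14 + H + Y (z(H, Y) = (H + Y) - 14 = -14 + H + Y)
z(-125, 209) + 42092 = (-14 - 125 + 209) + 42092 = 70 + 42092 = 42162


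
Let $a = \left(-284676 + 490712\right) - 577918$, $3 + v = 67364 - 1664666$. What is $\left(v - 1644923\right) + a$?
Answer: $-3614110$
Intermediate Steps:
$v = -1597305$ ($v = -3 + \left(67364 - 1664666\right) = -3 - 1597302 = -1597305$)
$a = -371882$ ($a = 206036 - 577918 = -371882$)
$\left(v - 1644923\right) + a = \left(-1597305 - 1644923\right) - 371882 = -3242228 - 371882 = -3614110$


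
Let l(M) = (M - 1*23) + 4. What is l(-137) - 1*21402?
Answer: -21558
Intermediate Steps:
l(M) = -19 + M (l(M) = (M - 23) + 4 = (-23 + M) + 4 = -19 + M)
l(-137) - 1*21402 = (-19 - 137) - 1*21402 = -156 - 21402 = -21558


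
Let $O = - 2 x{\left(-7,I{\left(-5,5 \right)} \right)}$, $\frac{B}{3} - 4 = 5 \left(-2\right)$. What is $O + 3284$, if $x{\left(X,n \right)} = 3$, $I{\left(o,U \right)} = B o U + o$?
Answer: $3278$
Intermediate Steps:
$B = -18$ ($B = 12 + 3 \cdot 5 \left(-2\right) = 12 + 3 \left(-10\right) = 12 - 30 = -18$)
$I{\left(o,U \right)} = o - 18 U o$ ($I{\left(o,U \right)} = - 18 o U + o = - 18 U o + o = o - 18 U o$)
$O = -6$ ($O = \left(-2\right) 3 = -6$)
$O + 3284 = -6 + 3284 = 3278$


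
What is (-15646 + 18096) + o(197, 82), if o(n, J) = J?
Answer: 2532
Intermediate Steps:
(-15646 + 18096) + o(197, 82) = (-15646 + 18096) + 82 = 2450 + 82 = 2532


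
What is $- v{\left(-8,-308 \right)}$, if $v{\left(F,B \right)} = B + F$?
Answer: $316$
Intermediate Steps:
$- v{\left(-8,-308 \right)} = - (-308 - 8) = \left(-1\right) \left(-316\right) = 316$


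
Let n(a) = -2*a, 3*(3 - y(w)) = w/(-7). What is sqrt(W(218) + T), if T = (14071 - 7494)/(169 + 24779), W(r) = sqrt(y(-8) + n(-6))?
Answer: sqrt(506429 + 91476*sqrt(6447))/1386 ≈ 2.0217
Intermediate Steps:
y(w) = 3 + w/21 (y(w) = 3 - w/(3*(-7)) = 3 - w*(-1)/(3*7) = 3 - (-1)*w/21 = 3 + w/21)
W(r) = sqrt(6447)/21 (W(r) = sqrt((3 + (1/21)*(-8)) - 2*(-6)) = sqrt((3 - 8/21) + 12) = sqrt(55/21 + 12) = sqrt(307/21) = sqrt(6447)/21)
T = 6577/24948 ≈ 0.26363
sqrt(W(218) + T) = sqrt(sqrt(6447)/21 + 6577/24948) = sqrt(6577/24948 + sqrt(6447)/21)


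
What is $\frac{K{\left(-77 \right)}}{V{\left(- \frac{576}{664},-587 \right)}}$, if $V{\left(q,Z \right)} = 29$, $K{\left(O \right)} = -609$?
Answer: $-21$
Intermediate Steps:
$\frac{K{\left(-77 \right)}}{V{\left(- \frac{576}{664},-587 \right)}} = - \frac{609}{29} = \left(-609\right) \frac{1}{29} = -21$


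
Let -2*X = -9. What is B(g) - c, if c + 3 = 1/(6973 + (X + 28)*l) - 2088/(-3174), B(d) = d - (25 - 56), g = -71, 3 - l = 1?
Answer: -6095849/161874 ≈ -37.658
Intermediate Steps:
X = 9/2 (X = -½*(-9) = 9/2 ≈ 4.5000)
l = 2 (l = 3 - 1*1 = 3 - 1 = 2)
B(d) = 31 + d (B(d) = d - 1*(-31) = d + 31 = 31 + d)
c = -379111/161874 (c = -3 + (1/(6973 + (9/2 + 28)*2) - 2088/(-3174)) = -3 + (1/(6973 + (65/2)*2) - 2088*(-1)/3174) = -3 + (1/(6973 + 65) - 1*(-348/529)) = -3 + (1/7038 + 348/529) = -3 + 106511/161874 = -379111/161874 ≈ -2.3420)
B(g) - c = (31 - 71) - 1*(-379111/161874) = -40 + 379111/161874 = -6095849/161874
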